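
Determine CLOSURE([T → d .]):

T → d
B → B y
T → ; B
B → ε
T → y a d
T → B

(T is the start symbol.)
{ [T → d .] }

To compute CLOSURE, for each item [A → α.Bβ] where B is a non-terminal, add [B → .γ] for all productions B → γ; repeat for the newly added items until nothing changes.

Start with: [T → d .]
The dot is at the end, so nothing is added.

CLOSURE = { [T → d .] }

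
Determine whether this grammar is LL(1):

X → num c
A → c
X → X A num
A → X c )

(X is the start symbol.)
No. Predict set conflict for X: { 'num' }

A grammar is LL(1) if for each non-terminal N with multiple productions, the predict sets of those productions are pairwise disjoint, where PREDICT(N → α) = (FIRST(α) \ {ε}) ∪ (FOLLOW(N) if α ⇒* ε).

Relevant sets:
  FIRST(X) = { 'num' }

For X:
  PREDICT(X → num c) = { 'num' }
  PREDICT(X → X A num) = { 'num' }
For A:
  PREDICT(A → c) = { 'c' }
  PREDICT(A → X c ')') = { 'num' }

Conflict found: Predict set conflict for X: { 'num' }
The grammar is NOT LL(1).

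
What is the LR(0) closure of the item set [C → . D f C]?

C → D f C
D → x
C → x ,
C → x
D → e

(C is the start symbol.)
Start with: [C → . D f C]
  [C → . D f C] has the dot before D: add [D → . x], [D → . e]
No further items can be added.

CLOSURE = { [C → . D f C], [D → . e], [D → . x] }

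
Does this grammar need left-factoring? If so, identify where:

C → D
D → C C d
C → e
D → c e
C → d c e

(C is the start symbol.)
No, left-factoring is not needed

Left-factoring is needed when two productions for the same non-terminal
share a common prefix on the right-hand side.

Productions for C:
  C → D
  C → e
  C → d c e
Productions for D:
  D → C C d
  D → c e

No common prefixes found.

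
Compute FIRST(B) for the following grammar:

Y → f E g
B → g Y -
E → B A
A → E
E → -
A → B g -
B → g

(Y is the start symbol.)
To compute FIRST(B), examine every production with B on the left-hand side, reading each right-hand side left to right until a non-nullable symbol is reached.

From B → g Y -:
  - g is a terminal: add 'g' and stop
From B → g:
  - g is a terminal: add 'g' and stop

Collecting: FIRST(B) = { 'g' }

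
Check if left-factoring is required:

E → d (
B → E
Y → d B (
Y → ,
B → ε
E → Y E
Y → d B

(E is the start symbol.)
Yes, Y has productions with common prefix 'd B'

Left-factoring is needed when two productions for the same non-terminal
share a common prefix on the right-hand side.

Productions for E:
  E → d (
  E → Y E
Productions for B:
  B → E
  B → ε
Productions for Y:
  Y → d B (
  Y → ,
  Y → d B

Found common prefix 'd B' in productions for Y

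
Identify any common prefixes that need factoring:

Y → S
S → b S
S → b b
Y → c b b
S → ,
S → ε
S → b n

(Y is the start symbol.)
Yes, S has productions with common prefix 'b'

Left-factoring is needed when two productions for the same non-terminal
share a common prefix on the right-hand side.

Productions for Y:
  Y → S
  Y → c b b
Productions for S:
  S → b S
  S → b b
  S → ,
  S → ε
  S → b n

Found common prefix 'b' in productions for S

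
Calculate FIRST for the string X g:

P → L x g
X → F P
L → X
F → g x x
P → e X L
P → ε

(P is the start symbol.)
FIRST sets of the non-terminals involved (from the grammar, by fixed-point iteration):
  FIRST(X) = { 'g' }

To compute FIRST(X g), process the symbols left to right:
Symbol X is a non-terminal. Add FIRST(X) \ {ε} = { 'g' }
X is not nullable (ε ∉ FIRST(X)), so stop here.
FIRST(X g) = { 'g' }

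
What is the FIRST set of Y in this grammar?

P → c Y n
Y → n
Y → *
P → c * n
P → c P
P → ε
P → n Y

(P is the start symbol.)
{ '*', 'n' }

From Y → n:
  - n is a terminal: add 'n' and stop
From Y → *:
  - '*' is a terminal: add '*' and stop

Collecting: FIRST(Y) = { '*', 'n' }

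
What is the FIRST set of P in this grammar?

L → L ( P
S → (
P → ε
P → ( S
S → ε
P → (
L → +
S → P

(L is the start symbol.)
{ '(', ε }

To compute FIRST(P), examine every production with P on the left-hand side, reading each right-hand side left to right until a non-nullable symbol is reached.

From P → ε:
  - ε-production, so ε ∈ FIRST(P)
From P → ( S:
  - '(' is a terminal: add '(' and stop
From P → (:
  - '(' is a terminal: add '(' and stop

Collecting: FIRST(P) = { '(', ε }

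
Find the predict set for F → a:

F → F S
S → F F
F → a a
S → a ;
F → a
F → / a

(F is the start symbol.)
{ 'a' }

PREDICT(F → a) = (FIRST(RHS) \ {ε}) ∪ (FOLLOW(F) if ε ∈ FIRST(RHS), i.e. RHS ⇒* ε)
FIRST(a) = { 'a' }
ε ∉ FIRST(a), so FOLLOW(F) is not added.
PREDICT(F → a) = { 'a' }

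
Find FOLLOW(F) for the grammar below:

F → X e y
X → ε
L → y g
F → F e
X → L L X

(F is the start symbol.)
To compute FOLLOW(F), find every occurrence of F on a right-hand side N → α F β: add FIRST(β) \ {ε}, and if β is empty or nullable also add FOLLOW(N). Iterate to a fixed point.

F is the start symbol, so $ ∈ FOLLOW(F).
In F → F e: F is followed by e, add FIRST(e) \ {ε} = { 'e' }

Taking the union: FOLLOW(F) = { $, 'e' }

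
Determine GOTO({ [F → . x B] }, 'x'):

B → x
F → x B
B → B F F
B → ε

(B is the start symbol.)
GOTO(I, 'x') = CLOSURE({ [A → αX.β] : [A → α.Xβ] ∈ I, X = 'x' })

Items with dot before 'x', with the dot advanced:
  [F → . x B] → [F → x . B]
Closure of the advanced items:
  [F → x . B] has the dot before B: add [B → . x], [B → . B F F], [B → .]

GOTO = { [B → . B F F], [B → . x], [B → .], [F → x . B] }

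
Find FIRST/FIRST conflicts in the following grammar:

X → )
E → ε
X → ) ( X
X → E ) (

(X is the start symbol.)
Yes. X → ')' / X → ')' '(' X on { ')' }; X → ')' / X → E ')' '(' on { ')' }; X → ')' '(' X / X → E ')' '(' on { ')' }

A FIRST/FIRST conflict occurs when two productions N → α and N → β for the same non-terminal have FIRST(α) ∩ FIRST(β) ≠ ∅ (with ε ∈ FIRST of a nullable right-hand side, so two nullable alternatives also conflict).

FIRST sets of the non-terminals at (or reachable through a nullable prefix from) the front of some alternative:
  FIRST(E) = { ε }

Productions for X:
  X → ): FIRST = { ')' }
  X → ) ( X: FIRST = { ')' }
  X → E ) (: FIRST = { ')' }
E has only one production, so no FIRST/FIRST conflict is possible there.

Conflict for X: X → ) and X → ) ( X
  Overlap: { ')' }
Conflict for X: X → ) and X → E ) (
  Overlap: { ')' }
Conflict for X: X → ) ( X and X → E ) (
  Overlap: { ')' }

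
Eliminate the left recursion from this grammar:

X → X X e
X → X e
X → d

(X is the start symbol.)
X → d X'
X' → X e X'
X' → e X'
X' → ε

X is directly left-recursive. The standard transformation for
  A → A α₁ | ... | A α_m | β₁ | ... | β_n
is
  A  → β₁ A' | ... | β_n A'
  A' → α₁ A' | ... | α_m A' | ε

X → d becomes X → d X'
X → X X e becomes X' → X e X'
X → X e becomes X' → e X'
Add X' → ε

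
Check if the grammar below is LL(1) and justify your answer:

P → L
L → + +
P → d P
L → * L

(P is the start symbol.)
Yes, the grammar is LL(1).

A grammar is LL(1) if for each non-terminal N with multiple productions, the predict sets of those productions are pairwise disjoint, where PREDICT(N → α) = (FIRST(α) \ {ε}) ∪ (FOLLOW(N) if α ⇒* ε).

Relevant sets:
  FIRST(L) = { '*', '+' }

For P:
  PREDICT(P → L) = { '*', '+' }
  PREDICT(P → d P) = { 'd' }
For L:
  PREDICT(L → '+' '+') = { '+' }
  PREDICT(L → '*' L) = { '*' }

All predict sets are disjoint. The grammar IS LL(1).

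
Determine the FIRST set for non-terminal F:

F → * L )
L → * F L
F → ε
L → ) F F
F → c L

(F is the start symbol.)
{ '*', 'c', ε }

To compute FIRST(F), examine every production with F on the left-hand side, reading each right-hand side left to right until a non-nullable symbol is reached.

From F → * L ):
  - '*' is a terminal: add '*' and stop
From F → ε:
  - ε-production, so ε ∈ FIRST(F)
From F → c L:
  - c is a terminal: add 'c' and stop

Collecting: FIRST(F) = { '*', 'c', ε }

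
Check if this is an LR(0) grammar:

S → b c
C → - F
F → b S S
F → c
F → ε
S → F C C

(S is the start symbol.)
Augment with S' → S and build the canonical LR(0) collection (I0 = CLOSURE({[S' → . S]}), then GOTO on every symbol after a dot until no new states appear). It has 13 states:
  I0: { [F → . b S S], [F → . c], [F → .], [S → . F C C], [S → . b c], [S' → . S] }  — shift, reduce
  I1: { [C → . - F], [S → F . C C] }  — shift
  I2: { [S' → S .] }  — accept
  I3: { [F → . b S S], [F → . c], [F → .], [F → b . S S], [S → . F C C], [S → . b c], [S → b . c] }  — shift, reduce
  I4: { [F → c .] }  — reduce
  I5: { [F → . b S S], [F → . c], [F → .], [F → b S . S], [S → . F C C], [S → . b c] }  — shift, reduce
  I6: { [F → c .], [S → b c .] }  — 2 reduces
  I7: { [F → b S S .] }  — reduce
  I8: { [C → - . F], [F → . b S S], [F → . c], [F → .] }  — shift, reduce
  I9: { [C → . - F], [S → F C . C] }  — shift
  I10: { [S → F C C .] }  — reduce
  I11: { [C → - F .] }  — reduce
  I12: { [F → . b S S], [F → . c], [F → .], [F → b . S S], [S → . F C C], [S → . b c] }  — shift, reduce

Conflict in state I0:
  Shift-reduce conflict between [F → .] and [F → . b S S]
So the grammar is NOT LR(0).

Answer: No. Shift-reduce conflict between [F → .] and [F → . b S S]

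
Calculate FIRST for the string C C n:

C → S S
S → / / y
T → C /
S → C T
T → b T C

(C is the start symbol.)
FIRST sets of the non-terminals involved (from the grammar, by fixed-point iteration):
  FIRST(C) = { '/' }

To compute FIRST(C C n), process the symbols left to right:
Symbol C is a non-terminal. Add FIRST(C) \ {ε} = { '/' }
C is not nullable (ε ∉ FIRST(C)), so stop here.
FIRST(C C n) = { '/' }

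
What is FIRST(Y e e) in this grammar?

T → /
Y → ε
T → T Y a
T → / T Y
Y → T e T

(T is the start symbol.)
FIRST sets of the non-terminals involved (from the grammar, by fixed-point iteration):
  FIRST(Y) = { '/', ε }

To compute FIRST(Y e e), process the symbols left to right:
Symbol Y is a non-terminal. Add FIRST(Y) \ {ε} = { '/' }
Y is nullable (ε ∈ FIRST(Y)), continue to the next symbol.
Symbol e is a terminal. Add 'e' and stop.
FIRST(Y e e) = { '/', 'e' }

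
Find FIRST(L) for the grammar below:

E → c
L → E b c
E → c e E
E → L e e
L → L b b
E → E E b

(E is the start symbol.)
{ 'c' }

FIRST sets of the other non-terminals involved (by the same procedure, iterated to a fixed point):
  FIRST(E) = { 'c' }

From L → E b c:
  - E is a non-terminal: add FIRST(E) \ {ε} = { 'c' }
    E is not nullable, so stop
From L → L b b:
  - L is the symbol being defined: contributes nothing new
    L is not nullable, so stop

Collecting: FIRST(L) = { 'c' }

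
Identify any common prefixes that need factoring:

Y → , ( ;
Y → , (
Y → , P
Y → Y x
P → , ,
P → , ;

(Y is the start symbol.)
Left-factoring is needed when two productions for the same non-terminal
share a common prefix on the right-hand side.

Productions for Y:
  Y → , ( ;
  Y → , (
  Y → , P
  Y → Y x
Productions for P:
  P → , ,
  P → , ;

Found common prefix ',' in productions for Y
Found common prefix ',' in productions for P

Answer: Yes, Y has productions with common prefix ','; P has productions with common prefix ','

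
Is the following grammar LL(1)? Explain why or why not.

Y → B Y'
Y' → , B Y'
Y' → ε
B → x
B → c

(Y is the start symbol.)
Relevant sets:
  FOLLOW(Y') = { $ }

For Y':
  PREDICT(Y' → ',' B Y') = { ',' }
  PREDICT(Y' → ε) = { $ }
For B:
  PREDICT(B → x) = { 'x' }
  PREDICT(B → c) = { 'c' }
Y has a single production, so nothing to check there.

All predict sets are disjoint. The grammar IS LL(1).

Answer: Yes, the grammar is LL(1).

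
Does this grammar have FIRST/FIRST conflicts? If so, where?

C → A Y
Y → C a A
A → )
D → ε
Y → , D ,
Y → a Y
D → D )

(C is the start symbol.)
A FIRST/FIRST conflict occurs when two productions N → α and N → β for the same non-terminal have FIRST(α) ∩ FIRST(β) ≠ ∅ (with ε ∈ FIRST of a nullable right-hand side, so two nullable alternatives also conflict).

FIRST sets of the non-terminals at (or reachable through a nullable prefix from) the front of some alternative:
  FIRST(C) = { ')' }
  FIRST(D) = { ')', ε }

Productions for Y:
  Y → C a A: FIRST = { ')' }
  Y → , D ,: FIRST = { ',' }
  Y → a Y: FIRST = { 'a' }
Productions for D:
  D → ε: FIRST = { ε }
  D → D ): FIRST = { ')' }
C, A have only one production, so no FIRST/FIRST conflict is possible there.

All alternatives of each non-terminal have pairwise disjoint FIRST sets.

Answer: No FIRST/FIRST conflicts.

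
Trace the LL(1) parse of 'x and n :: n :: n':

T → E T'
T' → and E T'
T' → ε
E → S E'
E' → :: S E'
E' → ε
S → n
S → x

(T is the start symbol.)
Stack is shown with the top on the left.

Stack         Input                Action
-----------------------------------------
T $           x and n :: n :: n $  output T → E T'
E T' $        x and n :: n :: n $  output E → S E'
S E' T' $     x and n :: n :: n $  output S → x
x E' T' $     x and n :: n :: n $  match 'x'
E' T' $       and n :: n :: n $    output E' → ε
T' $          and n :: n :: n $    output T' → and E T'
and E T' $    and n :: n :: n $    match 'and'
E T' $        n :: n :: n $        output E → S E'
S E' T' $     n :: n :: n $        output S → n
n E' T' $     n :: n :: n $        match 'n'
E' T' $       :: n :: n $          output E' → :: S E'
:: S E' T' $  :: n :: n $          match '::'
S E' T' $     n :: n $             output S → n
n E' T' $     n :: n $             match 'n'
E' T' $       :: n $               output E' → :: S E'
:: S E' T' $  :: n $               match '::'
S E' T' $     n $                  output S → n
n E' T' $     n $                  match 'n'
E' T' $       $                    output E' → ε
T' $          $                    output T' → ε
$             $                    accept

The string is accepted.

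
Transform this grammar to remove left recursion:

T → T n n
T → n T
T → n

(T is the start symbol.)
T → n T T'
T → n T'
T' → n n T'
T' → ε

T is directly left-recursive. The standard transformation for
  A → A α₁ | ... | A α_m | β₁ | ... | β_n
is
  A  → β₁ A' | ... | β_n A'
  A' → α₁ A' | ... | α_m A' | ε

T → n T becomes T → n T T'
T → n becomes T → n T'
T → T n n becomes T' → n n T'
Add T' → ε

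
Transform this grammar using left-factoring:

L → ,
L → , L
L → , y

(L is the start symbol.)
Left-factoring transforms A → αβ₁ | αβ₂ into A → αA' and A' → β₁ | β₂
(α is the longest common prefix among the alternatives). Repeat until
no nonterminal has two alternatives with a common prefix.

Round 1: L has alternatives sharing prefix ','. Introduce L': L → , L'
  Add: L' → ε
  Add: L' → L
  Add: L' → y

No remaining common prefixes — done.

Resulting grammar:
L → , L'
L' → ε
L' → L
L' → y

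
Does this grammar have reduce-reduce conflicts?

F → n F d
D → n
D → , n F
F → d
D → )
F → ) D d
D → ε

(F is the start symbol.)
Augment with F' → F and build the canonical LR(0) collection (I0 = CLOSURE({[F' → . F]}), then GOTO on every symbol after a dot until no new states appear). It has 14 states:
  I0: { [F → . ) D d], [F → . d], [F → . n F d], [F' → . F] }  — shift
  I1: { [D → . )], [D → . , n F], [D → . n], [D → .], [F → ) . D d] }  — shift, reduce
  I2: { [F' → F .] }  — accept
  I3: { [F → d .] }  — reduce
  I4: { [F → . ) D d], [F → . d], [F → . n F d], [F → n . F d] }  — shift
  I5: { [F → n F . d] }  — shift
  I6: { [F → n F d .] }  — reduce
  I7: { [D → ) .] }  — reduce
  I8: { [D → , . n F] }  — shift
  I9: { [F → ) D . d] }  — shift
  I10: { [D → n .] }  — reduce
  I11: { [F → ) D d .] }  — reduce
  I12: { [D → , n . F], [F → . ) D d], [F → . d], [F → . n F d] }  — shift
  I13: { [D → , n F .] }  — reduce

No state contains more than one complete item.

Answer: No reduce-reduce conflicts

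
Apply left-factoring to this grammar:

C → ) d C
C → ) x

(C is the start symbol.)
C → ) C'
C' → d C
C' → x

Left-factoring transforms A → αβ₁ | αβ₂ into A → αA' and A' → β₁ | β₂
(α is the longest common prefix among the alternatives). Repeat until
no nonterminal has two alternatives with a common prefix.

Round 1: C has alternatives sharing prefix ')'. Introduce C': C → ) C'
  Add: C' → d C
  Add: C' → x

No remaining common prefixes — done.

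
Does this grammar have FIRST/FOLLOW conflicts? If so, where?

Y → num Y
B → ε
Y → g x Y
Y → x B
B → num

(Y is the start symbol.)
No FIRST/FOLLOW conflicts.

Nullable non-terminals: B.

B: nullable alternative(s) B → ε; FOLLOW(B) = { $ }
  B → ε: FIRST \ {ε} = { } — this is the only nullable alternative, skip
  B → num: FIRST \ {ε} = { 'num' } — disjoint from FOLLOW(B)

Y has no nullable alternative, so no FIRST/FOLLOW check is needed there.

No FIRST/FOLLOW conflicts found.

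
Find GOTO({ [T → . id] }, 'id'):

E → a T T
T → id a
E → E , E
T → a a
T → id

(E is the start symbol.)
{ [T → id .] }

GOTO(I, 'id') = CLOSURE({ [A → αX.β] : [A → α.Xβ] ∈ I, X = 'id' })

Items with dot before 'id', with the dot advanced:
  [T → . id] → [T → id .]
Closure adds nothing (no advanced item has the dot before a non-terminal).

GOTO = { [T → id .] }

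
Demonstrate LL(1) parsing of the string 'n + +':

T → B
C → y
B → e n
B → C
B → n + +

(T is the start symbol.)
LL(1) parsing maintains a stack (initially the start symbol over $) and the input. At each step: if the stack top is a terminal, match it against the current input token; if it is a non-terminal N, replace it with the RHS of M[N, lookahead] (the unique production whose predict set contains the lookahead).

Stack is shown with the top on the left.

Stack    Input    Action
------------------------
T $      n + + $  output T → B
B $      n + + $  output B → n + +
n + + $  n + + $  match 'n'
+ + $    + + $    match '+'
+ $      + $      match '+'
$        $        accept

The string is accepted.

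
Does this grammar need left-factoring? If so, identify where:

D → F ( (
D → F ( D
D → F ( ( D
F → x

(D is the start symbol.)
Yes, D has productions with common prefix 'F ('

Left-factoring is needed when two productions for the same non-terminal
share a common prefix on the right-hand side.

Productions for D:
  D → F ( (
  D → F ( D
  D → F ( ( D

Found common prefix 'F (' in productions for D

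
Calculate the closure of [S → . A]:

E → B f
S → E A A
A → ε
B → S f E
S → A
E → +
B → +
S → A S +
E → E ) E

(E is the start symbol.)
To compute CLOSURE, for each item [A → α.Bβ] where B is a non-terminal, add [B → .γ] for all productions B → γ; repeat for the newly added items until nothing changes.

Start with: [S → . A]
  [S → . A] has the dot before A: add [A → .]
No further items can be added.

CLOSURE = { [A → .], [S → . A] }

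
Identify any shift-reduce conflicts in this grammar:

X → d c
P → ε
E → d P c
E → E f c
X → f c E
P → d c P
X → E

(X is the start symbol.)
Yes — I1: [X → E .] vs [E → E . f c]; I3: [P → .] vs [P → . d c P]; I6: [X → f c E .] vs [E → E . f c]; I7: [P → .] vs [P → . d c P]; I10: [P → .] vs [P → . d c P]

Augment with X' → X and build the canonical LR(0) collection (I0 = CLOSURE({[X' → . X]}), then GOTO on every symbol after a dot until no new states appear). It has 16 states:
  I0: { [E → . E f c], [E → . d P c], [X → . E], [X → . d c], [X → . f c E], [X' → . X] }  — shift
  I1: { [E → E . f c], [X → E .] }  — shift, reduce
  I2: { [X' → X .] }  — accept
  I3: { [E → d . P c], [P → . d c P], [P → .], [X → d . c] }  — shift, reduce
  I4: { [X → f . c E] }  — shift
  I5: { [E → . E f c], [E → . d P c], [X → f c . E] }  — shift
  I6: { [E → E . f c], [X → f c E .] }  — shift, reduce
  I7: { [E → d . P c], [P → . d c P], [P → .] }  — shift, reduce
  I8: { [E → d P . c] }  — shift
  I9: { [P → d . c P] }  — shift
  I10: { [P → . d c P], [P → .], [P → d c . P] }  — shift, reduce
  I11: { [P → d c P .] }  — reduce
  I12: { [E → d P c .] }  — reduce
  I13: { [E → E f . c] }  — shift
  I14: { [E → E f c .] }  — reduce
  I15: { [X → d c .] }  — reduce

I1 contains reduce item [X → E .] and shift item [E → E . f c] — shift-reduce conflict.
I3 contains reduce item [P → .] and shift items [P → . d c P], [X → d . c] — shift-reduce conflict.
I6 contains reduce item [X → f c E .] and shift item [E → E . f c] — shift-reduce conflict.
I7 contains reduce item [P → .] and shift item [P → . d c P] — shift-reduce conflict.
I10 contains reduce item [P → .] and shift item [P → . d c P] — shift-reduce conflict.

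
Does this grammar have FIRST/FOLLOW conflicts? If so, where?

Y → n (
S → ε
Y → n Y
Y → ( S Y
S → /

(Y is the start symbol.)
Nullable non-terminals: S.

S: nullable alternative(s) S → ε; FOLLOW(S) = { '(', 'n' }
  S → ε: FIRST \ {ε} = { } — this is the only nullable alternative, skip
  S → /: FIRST \ {ε} = { '/' } — disjoint from FOLLOW(S)

Y has no nullable alternative, so no FIRST/FOLLOW check is needed there.

No FIRST/FOLLOW conflicts found.

Answer: No FIRST/FOLLOW conflicts.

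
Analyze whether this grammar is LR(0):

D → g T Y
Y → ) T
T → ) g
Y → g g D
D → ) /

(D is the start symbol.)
Yes, the grammar is LR(0)

Augment with D' → D and build the canonical LR(0) collection (I0 = CLOSURE({[D' → . D]}), then GOTO on every symbol after a dot until no new states appear). It has 14 states:
  I0: { [D → . ) /], [D → . g T Y], [D' → . D] }  — shift
  I1: { [D → ) . /] }  — shift
  I2: { [D' → D .] }  — accept
  I3: { [D → g . T Y], [T → . ) g] }  — shift
  I4: { [T → ) . g] }  — shift
  I5: { [D → g T . Y], [Y → . ) T], [Y → . g g D] }  — shift
  I6: { [T → . ) g], [Y → ) . T] }  — shift
  I7: { [D → g T Y .] }  — reduce
  I8: { [Y → g . g D] }  — shift
  I9: { [D → . ) /], [D → . g T Y], [Y → g g . D] }  — shift
  I10: { [Y → g g D .] }  — reduce
  I11: { [Y → ) T .] }  — reduce
  I12: { [T → ) g .] }  — reduce
  I13: { [D → ) / .] }  — reduce

Every state is either a pure shift/goto state or contains exactly one complete item and nothing to shift — no conflicts. The grammar is LR(0).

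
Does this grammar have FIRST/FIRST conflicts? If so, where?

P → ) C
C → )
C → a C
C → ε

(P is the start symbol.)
A FIRST/FIRST conflict occurs when two productions N → α and N → β for the same non-terminal have FIRST(α) ∩ FIRST(β) ≠ ∅ (with ε ∈ FIRST of a nullable right-hand side, so two nullable alternatives also conflict).

Productions for C:
  C → ): FIRST = { ')' }
  C → a C: FIRST = { 'a' }
  C → ε: FIRST = { ε }
P has only one production, so no FIRST/FIRST conflict is possible there.

All alternatives of each non-terminal have pairwise disjoint FIRST sets.

Answer: No FIRST/FIRST conflicts.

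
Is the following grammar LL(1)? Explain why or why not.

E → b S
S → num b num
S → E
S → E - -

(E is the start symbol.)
No. Predict set conflict for S: { 'b' }

A grammar is LL(1) if for each non-terminal N with multiple productions, the predict sets of those productions are pairwise disjoint, where PREDICT(N → α) = (FIRST(α) \ {ε}) ∪ (FOLLOW(N) if α ⇒* ε).

Relevant sets:
  FIRST(E) = { 'b' }

For S:
  PREDICT(S → num b num) = { 'num' }
  PREDICT(S → E) = { 'b' }
  PREDICT(S → E '-' '-') = { 'b' }
E has a single production, so nothing to check there.

Conflict found: Predict set conflict for S: { 'b' }
The grammar is NOT LL(1).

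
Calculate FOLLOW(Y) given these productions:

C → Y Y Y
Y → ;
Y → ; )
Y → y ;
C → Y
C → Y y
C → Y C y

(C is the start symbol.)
To compute FOLLOW(Y), find every occurrence of Y on a right-hand side N → α Y β: add FIRST(β) \ {ε}, and if β is empty or nullable also add FOLLOW(N). Iterate to a fixed point.

In C → Y Y Y: Y is followed by Y Y, add FIRST(Y Y) \ {ε} = { ';', 'y' }
In C → Y Y Y: Y is followed by Y, add FIRST(Y) \ {ε} = { ';', 'y' }
In C → Y Y Y: Y is at the end, add FOLLOW(C)
In C → Y: Y is at the end, add FOLLOW(C)
In C → Y y: Y is followed by y, add FIRST(y) \ {ε} = { 'y' }
In C → Y C y: Y is followed by C y, add FIRST(C y) \ {ε} = { ';', 'y' }

The FOLLOW sets referred to above (computed the same way, to a fixed point):
  FOLLOW(C) = { $, 'y' }

Taking the union: FOLLOW(Y) = { $, ';', 'y' }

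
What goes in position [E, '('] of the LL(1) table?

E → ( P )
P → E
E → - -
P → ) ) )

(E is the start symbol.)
E → ( P )

To find M[E, '('], we find productions for E where '(' is in the predict set (PREDICT(N → α) = (FIRST(α) \ {ε}) ∪ (FOLLOW(N) if α ⇒* ε)).

E → ( P ): PREDICT = { '(' }
  '(' is in predict set, so this production goes in M[E, '(']
E → - -: PREDICT = { '-' }

M[E, '('] = E → ( P )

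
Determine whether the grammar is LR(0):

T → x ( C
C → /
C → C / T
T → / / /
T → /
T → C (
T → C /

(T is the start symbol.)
No. Shift-reduce conflict between [C → / .] and [T → / . / /]

A grammar is LR(0) if no state in the canonical LR(0) collection has:
  - both a shift item (dot before a terminal) and a complete item (shift-reduce conflict), or
  - two or more complete items (reduce-reduce conflict; the accept item [T' → T .] counts as a complete item here).

Augment with T' → T and build the canonical LR(0) collection (I0 = CLOSURE({[T' → . T]}), then GOTO on every symbol after a dot until no new states appear). It has 14 states:
  I0: { [C → . /], [C → . C / T], [T → . / / /], [T → . /], [T → . C (], [T → . C /], [T → . x ( C], [T' → . T] }  — shift
  I1: { [C → / .], [T → / . / /], [T → / .] }  — shift, 2 reduces
  I2: { [C → C . / T], [T → C . (], [T → C . /] }  — shift
  I3: { [T' → T .] }  — accept
  I4: { [T → x . ( C] }  — shift
  I5: { [C → . /], [C → . C / T], [T → x ( . C] }  — shift
  I6: { [C → / .] }  — reduce
  I7: { [C → C . / T], [T → x ( C .] }  — shift, reduce
  I8: { [C → . /], [C → . C / T], [C → C / . T], [T → . / / /], [T → . /], [T → . C (], [T → . C /], [T → . x ( C] }  — shift
  I9: { [C → C / T .] }  — reduce
  I10: { [T → C ( .] }  — reduce
  I11: { [C → . /], [C → . C / T], [C → C / . T], [T → . / / /], [T → . /], [T → . C (], [T → . C /], [T → . x ( C], [T → C / .] }  — shift, reduce
  I12: { [T → / / . /] }  — shift
  I13: { [T → / / / .] }  — reduce

Conflict in state I1:
  Shift-reduce conflict between [C → / .] and [T → / . / /]
So the grammar is NOT LR(0).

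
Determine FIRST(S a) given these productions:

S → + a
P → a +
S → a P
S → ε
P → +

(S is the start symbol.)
FIRST sets of the non-terminals involved (from the grammar, by fixed-point iteration):
  FIRST(S) = { '+', 'a', ε }

To compute FIRST(S a), process the symbols left to right:
Symbol S is a non-terminal. Add FIRST(S) \ {ε} = { '+', 'a' }
S is nullable (ε ∈ FIRST(S)), continue to the next symbol.
Symbol a is a terminal. Add 'a' and stop.
FIRST(S a) = { '+', 'a' }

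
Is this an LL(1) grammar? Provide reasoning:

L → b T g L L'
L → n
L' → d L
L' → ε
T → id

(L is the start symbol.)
A grammar is LL(1) if for each non-terminal N with multiple productions, the predict sets of those productions are pairwise disjoint, where PREDICT(N → α) = (FIRST(α) \ {ε}) ∪ (FOLLOW(N) if α ⇒* ε).

Relevant sets:
  FOLLOW(L') = { $, 'd' }

For L:
  PREDICT(L → b T g L L') = { 'b' }
  PREDICT(L → n) = { 'n' }
For L':
  PREDICT(L' → d L) = { 'd' }
  PREDICT(L' → ε) = { $, 'd' }
T has a single production, so nothing to check there.

Conflict found: Predict set conflict for L': { 'd' }
The grammar is NOT LL(1).

Answer: No. Predict set conflict for L': { 'd' }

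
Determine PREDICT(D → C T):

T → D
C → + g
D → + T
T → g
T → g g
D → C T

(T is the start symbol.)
{ '+' }

PREDICT(D → C T) = (FIRST(RHS) \ {ε}) ∪ (FOLLOW(D) if ε ∈ FIRST(RHS), i.e. RHS ⇒* ε)
FIRST(C) = { '+' }
FIRST(C T) = { '+' }
ε ∉ FIRST(C T), so FOLLOW(D) is not added.
PREDICT(D → C T) = { '+' }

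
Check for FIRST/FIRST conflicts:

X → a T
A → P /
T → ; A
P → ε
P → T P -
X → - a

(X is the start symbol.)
No FIRST/FIRST conflicts.

FIRST sets of the non-terminals at (or reachable through a nullable prefix from) the front of some alternative:
  FIRST(T) = { ';' }

Productions for X:
  X → a T: FIRST = { 'a' }
  X → - a: FIRST = { '-' }
Productions for P:
  P → ε: FIRST = { ε }
  P → T P -: FIRST = { ';' }
A, T have only one production, so no FIRST/FIRST conflict is possible there.

All alternatives of each non-terminal have pairwise disjoint FIRST sets.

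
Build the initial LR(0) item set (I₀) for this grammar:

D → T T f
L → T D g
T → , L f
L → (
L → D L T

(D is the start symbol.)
{ [D → . T T f], [D' → . D], [T → . , L f] }

First, augment the grammar with D' → D
I₀ = CLOSURE({ [D' → . D] }):
  [D' → . D] has the dot before D: add [D → . T T f]
  [D → . T T f] has the dot before T: add [T → . , L f]
No further items can be added.

I₀ = { [D → . T T f], [D' → . D], [T → . , L f] }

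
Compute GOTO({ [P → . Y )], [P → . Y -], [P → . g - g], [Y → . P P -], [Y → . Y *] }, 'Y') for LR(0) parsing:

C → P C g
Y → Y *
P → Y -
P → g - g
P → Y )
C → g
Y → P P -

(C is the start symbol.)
GOTO(I, 'Y') = CLOSURE({ [A → αX.β] : [A → α.Xβ] ∈ I, X = 'Y' })

Items with dot before 'Y', with the dot advanced:
  [P → . Y )] → [P → Y . )]
  [P → . Y -] → [P → Y . -]
  [Y → . Y *] → [Y → Y . *]
Closure adds nothing (no advanced item has the dot before a non-terminal).

GOTO = { [P → Y . )], [P → Y . -], [Y → Y . *] }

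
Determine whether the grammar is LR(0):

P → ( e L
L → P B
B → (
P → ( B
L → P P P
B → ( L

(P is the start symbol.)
No. Shift-reduce conflict between [B → ( .] and [P → . ( B]

Augment with P' → P and build the canonical LR(0) collection (I0 = CLOSURE({[P' → . P]}), then GOTO on every symbol after a dot until no new states appear). It has 13 states:
  I0: { [P → . ( B], [P → . ( e L], [P' → . P] }  — shift
  I1: { [B → . ( L], [B → . (], [P → ( . B], [P → ( . e L] }  — shift
  I2: { [P' → P .] }  — accept
  I3: { [B → ( . L], [B → ( .], [L → . P B], [L → . P P P], [P → . ( B], [P → . ( e L] }  — shift, reduce
  I4: { [P → ( B .] }  — reduce
  I5: { [L → . P B], [L → . P P P], [P → ( e . L], [P → . ( B], [P → . ( e L] }  — shift
  I6: { [P → ( e L .] }  — reduce
  I7: { [B → . ( L], [B → . (], [L → P . B], [L → P . P P], [P → . ( B], [P → . ( e L] }  — shift
  I8: { [B → ( . L], [B → ( .], [B → . ( L], [B → . (], [L → . P B], [L → . P P P], [P → ( . B], [P → ( . e L], [P → . ( B], [P → . ( e L] }  — shift, reduce
  I9: { [L → P B .] }  — reduce
  I10: { [L → P P . P], [P → . ( B], [P → . ( e L] }  — shift
  I11: { [L → P P P .] }  — reduce
  I12: { [B → ( L .] }  — reduce

Conflict in state I3:
  Shift-reduce conflict between [B → ( .] and [P → . ( B]
So the grammar is NOT LR(0).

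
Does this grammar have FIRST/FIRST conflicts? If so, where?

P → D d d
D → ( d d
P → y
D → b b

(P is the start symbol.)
FIRST sets of the non-terminals at (or reachable through a nullable prefix from) the front of some alternative:
  FIRST(D) = { '(', 'b' }

Productions for P:
  P → D d d: FIRST = { '(', 'b' }
  P → y: FIRST = { 'y' }
Productions for D:
  D → ( d d: FIRST = { '(' }
  D → b b: FIRST = { 'b' }

All alternatives of each non-terminal have pairwise disjoint FIRST sets.

Answer: No FIRST/FIRST conflicts.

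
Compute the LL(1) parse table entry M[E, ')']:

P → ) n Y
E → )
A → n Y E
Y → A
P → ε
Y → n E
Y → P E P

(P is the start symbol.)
E → )

To find M[E, ')'], we find productions for E where ')' is in the predict set (PREDICT(N → α) = (FIRST(α) \ {ε}) ∪ (FOLLOW(N) if α ⇒* ε)).

E → ): PREDICT = { ')' }
  ')' is in predict set, so this production goes in M[E, ')']

M[E, ')'] = E → )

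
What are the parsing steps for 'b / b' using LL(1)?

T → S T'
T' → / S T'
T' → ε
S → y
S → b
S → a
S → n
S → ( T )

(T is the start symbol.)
LL(1) parsing maintains a stack (initially the start symbol over $) and the input. At each step: if the stack top is a terminal, match it against the current input token; if it is a non-terminal N, replace it with the RHS of M[N, lookahead] (the unique production whose predict set contains the lookahead).

Stack is shown with the top on the left.

Stack     Input    Action
-------------------------
T $       b / b $  output T → S T'
S T' $    b / b $  output S → b
b T' $    b / b $  match 'b'
T' $      / b $    output T' → / S T'
/ S T' $  / b $    match '/'
S T' $    b $      output S → b
b T' $    b $      match 'b'
T' $      $        output T' → ε
$         $        accept

The string is accepted.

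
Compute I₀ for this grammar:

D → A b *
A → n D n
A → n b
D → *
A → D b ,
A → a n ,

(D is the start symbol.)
First, augment the grammar with D' → D
I₀ = CLOSURE({ [D' → . D] }):
  [D' → . D] has the dot before D: add [D → . A b *], [D → . *]
  [D → . A b *] has the dot before A: add [A → . n D n], [A → . n b], [A → . D b ,], [A → . a n ,]
No further items can be added.

I₀ = { [A → . D b ,], [A → . a n ,], [A → . n D n], [A → . n b], [D → . *], [D → . A b *], [D' → . D] }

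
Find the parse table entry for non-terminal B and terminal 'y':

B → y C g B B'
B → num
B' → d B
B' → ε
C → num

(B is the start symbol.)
To find M[B, 'y'], we find productions for B where 'y' is in the predict set (PREDICT(N → α) = (FIRST(α) \ {ε}) ∪ (FOLLOW(N) if α ⇒* ε)).

B → y C g B B': PREDICT = { 'y' }
  'y' is in predict set, so this production goes in M[B, 'y']
B → num: PREDICT = { 'num' }

M[B, 'y'] = B → y C g B B'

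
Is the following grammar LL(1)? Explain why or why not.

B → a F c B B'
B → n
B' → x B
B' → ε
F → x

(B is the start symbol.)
A grammar is LL(1) if for each non-terminal N with multiple productions, the predict sets of those productions are pairwise disjoint, where PREDICT(N → α) = (FIRST(α) \ {ε}) ∪ (FOLLOW(N) if α ⇒* ε).

Relevant sets:
  FOLLOW(B') = { $, 'x' }

For B:
  PREDICT(B → a F c B B') = { 'a' }
  PREDICT(B → n) = { 'n' }
For B':
  PREDICT(B' → x B) = { 'x' }
  PREDICT(B' → ε) = { $, 'x' }
F has a single production, so nothing to check there.

Conflict found: Predict set conflict for B': { 'x' }
The grammar is NOT LL(1).

Answer: No. Predict set conflict for B': { 'x' }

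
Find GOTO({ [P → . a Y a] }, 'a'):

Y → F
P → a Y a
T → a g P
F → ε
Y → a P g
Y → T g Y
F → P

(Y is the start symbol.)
GOTO(I, 'a') = CLOSURE({ [A → αX.β] : [A → α.Xβ] ∈ I, X = 'a' })

Items with dot before 'a', with the dot advanced:
  [P → . a Y a] → [P → a . Y a]
Closure of the advanced items:
  [P → a . Y a] has the dot before Y: add [Y → . F], [Y → . a P g], [Y → . T g Y]
  [Y → . F] has the dot before F: add [F → .], [F → . P]
  [Y → . T g Y] has the dot before T: add [T → . a g P]
  [F → . P] has the dot before P: add [P → . a Y a]

GOTO = { [F → . P], [F → .], [P → . a Y a], [P → a . Y a], [T → . a g P], [Y → . F], [Y → . T g Y], [Y → . a P g] }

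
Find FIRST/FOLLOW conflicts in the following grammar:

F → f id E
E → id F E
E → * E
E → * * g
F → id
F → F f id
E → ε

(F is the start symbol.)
Yes. E → id F E with FOLLOW(E) on { 'id' }; E → '*' E with FOLLOW(E) on { '*' }; E → '*' '*' g with FOLLOW(E) on { '*' }

A FIRST/FOLLOW conflict occurs when a non-terminal N has a nullable alternative N → β (β ⇒* ε) and another alternative N → α with FIRST(α) ∩ FOLLOW(N) ≠ ∅: on such a lookahead the parser cannot decide between expanding α and letting N vanish via β.

Nullable non-terminals: E.

E: nullable alternative(s) E → ε; FOLLOW(E) = { $, '*', 'f', 'id' }
  E → id F E: FIRST \ {ε} = { 'id' } — overlaps FOLLOW(E) on { 'id' }: CONFLICT
  E → * E: FIRST \ {ε} = { '*' } — overlaps FOLLOW(E) on { '*' }: CONFLICT
  E → * * g: FIRST \ {ε} = { '*' } — overlaps FOLLOW(E) on { '*' }: CONFLICT
  E → ε: FIRST \ {ε} = { } — this is the only nullable alternative, skip

F has no nullable alternative, so no FIRST/FOLLOW check is needed there.

So the grammar has 3 FIRST/FOLLOW conflicts (marked CONFLICT above).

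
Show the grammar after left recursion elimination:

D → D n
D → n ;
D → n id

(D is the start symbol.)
D → n ; D'
D → n id D'
D' → n D'
D' → ε

D is directly left-recursive. The standard transformation for
  A → A α₁ | ... | A α_m | β₁ | ... | β_n
is
  A  → β₁ A' | ... | β_n A'
  A' → α₁ A' | ... | α_m A' | ε

D → n ; becomes D → n ; D'
D → n id becomes D → n id D'
D → D n becomes D' → n D'
Add D' → ε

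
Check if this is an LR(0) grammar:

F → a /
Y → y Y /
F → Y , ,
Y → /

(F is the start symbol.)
A grammar is LR(0) if no state in the canonical LR(0) collection has:
  - both a shift item (dot before a terminal) and a complete item (shift-reduce conflict), or
  - two or more complete items (reduce-reduce conflict; the accept item [F' → F .] counts as a complete item here).

Augment with F' → F and build the canonical LR(0) collection (I0 = CLOSURE({[F' → . F]}), then GOTO on every symbol after a dot until no new states appear). It has 11 states:
  I0: { [F → . Y , ,], [F → . a /], [F' → . F], [Y → . /], [Y → . y Y /] }  — shift
  I1: { [Y → / .] }  — reduce
  I2: { [F' → F .] }  — accept
  I3: { [F → Y . , ,] }  — shift
  I4: { [F → a . /] }  — shift
  I5: { [Y → . /], [Y → . y Y /], [Y → y . Y /] }  — shift
  I6: { [Y → y Y . /] }  — shift
  I7: { [Y → y Y / .] }  — reduce
  I8: { [F → a / .] }  — reduce
  I9: { [F → Y , . ,] }  — shift
  I10: { [F → Y , , .] }  — reduce

Every state is either a pure shift/goto state or contains exactly one complete item and nothing to shift — no conflicts. The grammar is LR(0).

Answer: Yes, the grammar is LR(0)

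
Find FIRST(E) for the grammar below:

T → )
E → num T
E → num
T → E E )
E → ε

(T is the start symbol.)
{ 'num', ε }

To compute FIRST(E), examine every production with E on the left-hand side, reading each right-hand side left to right until a non-nullable symbol is reached.

From E → num T:
  - num is a terminal: add 'num' and stop
From E → num:
  - num is a terminal: add 'num' and stop
From E → ε:
  - ε-production, so ε ∈ FIRST(E)

Collecting: FIRST(E) = { 'num', ε }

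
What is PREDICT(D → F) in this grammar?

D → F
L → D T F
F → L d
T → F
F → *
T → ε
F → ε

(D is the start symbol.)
{ $, '*', 'd' }

PREDICT(D → F) = (FIRST(RHS) \ {ε}) ∪ (FOLLOW(D) if ε ∈ FIRST(RHS), i.e. RHS ⇒* ε)
FIRST(F) = { '*', 'd', ε }
FIRST(F) = { '*', 'd', ε }
ε ∈ FIRST(F) (the right-hand side is nullable), so add FOLLOW(D) = { $, '*', 'd' }
PREDICT(D → F) = { $, '*', 'd' }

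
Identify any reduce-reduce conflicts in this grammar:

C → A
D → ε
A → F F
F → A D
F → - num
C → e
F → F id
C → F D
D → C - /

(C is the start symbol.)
A reduce-reduce conflict occurs when an LR(0) state has two complete items [A → α .] and [B → β .] — both call for a reduction, and with no lookahead the parser cannot choose between them.

Augment with C' → C and build the canonical LR(0) collection (I0 = CLOSURE({[C' → . C]}), then GOTO on every symbol after a dot until no new states appear). It has 14 states:
  I0: { [A → . F F], [C → . A], [C → . F D], [C → . e], [C' → . C], [F → . - num], [F → . A D], [F → . F id] }  — shift
  I1: { [F → - . num] }  — shift
  I2: { [A → . F F], [C → . A], [C → . F D], [C → . e], [C → A .], [D → . C - /], [D → .], [F → . - num], [F → . A D], [F → . F id], [F → A . D] }  — shift, 2 reduces
  I3: { [C' → C .] }  — accept
  I4: { [A → . F F], [A → F . F], [C → . A], [C → . F D], [C → . e], [C → F . D], [D → . C - /], [D → .], [F → . - num], [F → . A D], [F → . F id], [F → F . id] }  — shift, reduce
  I5: { [C → e .] }  — reduce
  I6: { [D → C . - /] }  — shift
  I7: { [C → F D .] }  — reduce
  I8: { [A → . F F], [A → F . F], [A → F F .], [C → . A], [C → . F D], [C → . e], [C → F . D], [D → . C - /], [D → .], [F → . - num], [F → . A D], [F → . F id], [F → F . id] }  — shift, 2 reduces
  I9: { [F → F id .] }  — reduce
  I10: { [D → C - . /] }  — shift
  I11: { [D → C - / .] }  — reduce
  I12: { [F → A D .] }  — reduce
  I13: { [F → - num .] }  — reduce

I2 contains complete items [C → A .], [D → .] — reduce-reduce conflict.
I8 contains complete items [A → F F .], [D → .] — reduce-reduce conflict.

Answer: Yes — I2: [C → A .] vs [D → .]; I8: [A → F F .] vs [D → .]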